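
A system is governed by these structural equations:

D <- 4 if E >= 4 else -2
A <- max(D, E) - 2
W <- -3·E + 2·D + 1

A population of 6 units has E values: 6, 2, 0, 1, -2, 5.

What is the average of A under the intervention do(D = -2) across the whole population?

0

Under do(D=-2), D's equation is replaced by D=-2 for every unit. Per-unit A: 4, 0, -2, -1, -4, 3. Mean = 0.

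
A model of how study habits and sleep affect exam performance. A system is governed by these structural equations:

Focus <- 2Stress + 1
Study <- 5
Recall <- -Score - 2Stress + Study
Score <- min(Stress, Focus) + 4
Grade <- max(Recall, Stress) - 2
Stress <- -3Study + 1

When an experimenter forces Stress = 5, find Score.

9

Under do(Stress=5), the mechanism Stress <- -3Study + 1 is discarded; Stress is fixed at 5.
Focus = 2Stress + 1  [with Stress=5]  = 11
Score = min(Stress, Focus) + 4  [with Stress=5, Focus=11]  = 9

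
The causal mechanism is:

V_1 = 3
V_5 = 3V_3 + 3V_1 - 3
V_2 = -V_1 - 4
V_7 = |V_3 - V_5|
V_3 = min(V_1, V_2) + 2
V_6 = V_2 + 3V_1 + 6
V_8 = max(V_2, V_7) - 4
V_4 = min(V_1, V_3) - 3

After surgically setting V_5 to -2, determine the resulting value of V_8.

do(V_5=-2) replaces the equation V_5 = 3V_3 + 3V_1 - 3 with the constant V_5 = -2.
V_2 = -V_1 - 4  [with V_1=3]  = -7
V_3 = min(V_1, V_2) + 2  [with V_1=3, V_2=-7]  = -5
V_7 = |V_3 - V_5|  [with V_3=-5, V_5=-2]  = 3
V_8 = max(V_2, V_7) - 4  [with V_2=-7, V_7=3]  = -1

-1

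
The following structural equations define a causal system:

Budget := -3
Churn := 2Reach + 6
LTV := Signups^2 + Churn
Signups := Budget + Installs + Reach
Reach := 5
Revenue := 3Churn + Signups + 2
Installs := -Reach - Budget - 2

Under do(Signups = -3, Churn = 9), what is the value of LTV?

18

Under do(Signups = -3, Churn = 9), each intervened variable's structural equation is replaced by its fixed value.
LTV = Signups^2 + Churn  [with Signups=-3, Churn=9]  = 18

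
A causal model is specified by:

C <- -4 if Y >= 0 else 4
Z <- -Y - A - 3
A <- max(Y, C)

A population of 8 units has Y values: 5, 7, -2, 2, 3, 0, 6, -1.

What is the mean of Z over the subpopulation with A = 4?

Observing A=4 restricts to units where A's equation naturally yields 4: Y ∈ {-2, -1}. In that subpopulation Z = -5, -6, mean -5.5.

-5.5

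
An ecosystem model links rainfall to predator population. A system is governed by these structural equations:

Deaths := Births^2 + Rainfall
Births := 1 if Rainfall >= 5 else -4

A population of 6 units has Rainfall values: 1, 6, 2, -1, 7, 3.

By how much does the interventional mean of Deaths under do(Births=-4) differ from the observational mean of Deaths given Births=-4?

1.75

The intervention sets Births=-4 in all 6 units regardless of Rainfall. Recomputing Deaths per unit gives 17, 22, 18, 15, 23, 19; average 19.
Conditioning on Births=-4 selects the 4 unit(s) with Rainfall ∈ {1, 2, -1, 3}. Their Deaths values: 17, 18, 15, 19. Mean = 17.25.
Difference = 19 − 17.25 = 1.75.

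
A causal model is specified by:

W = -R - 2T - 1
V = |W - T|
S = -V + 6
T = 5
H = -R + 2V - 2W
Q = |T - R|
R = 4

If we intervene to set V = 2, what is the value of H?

30

Under do(V=2), the mechanism V = |W - T| is discarded; V is fixed at 2.
W = -R - 2T - 1  [with R=4, T=5]  = -15
H = -R + 2V - 2W  [with R=4, V=2, W=-15]  = 30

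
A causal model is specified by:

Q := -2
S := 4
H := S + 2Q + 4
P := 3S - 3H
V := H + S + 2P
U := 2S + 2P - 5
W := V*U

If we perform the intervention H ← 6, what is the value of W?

The intervention breaks the incoming arrows to H: H := S + 2Q + 4 no longer applies, and H = 6.
P = 3S - 3H  [with S=4, H=6]  = -6
V = H + S + 2P  [with H=6, S=4, P=-6]  = -2
U = 2S + 2P - 5  [with S=4, P=-6]  = -9
W = V*U  [with V=-2, U=-9]  = 18

18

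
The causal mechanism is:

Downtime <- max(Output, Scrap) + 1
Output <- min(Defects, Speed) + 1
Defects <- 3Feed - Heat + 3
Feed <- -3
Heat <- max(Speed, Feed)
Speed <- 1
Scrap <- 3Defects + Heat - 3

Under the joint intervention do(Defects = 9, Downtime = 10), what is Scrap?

25

Setting Defects = 9, Downtime = 10 by intervention discards those variables' equations.
Heat = max(Speed, Feed)  [with Speed=1, Feed=-3]  = 1
Scrap = 3Defects + Heat - 3  [with Defects=9, Heat=1]  = 25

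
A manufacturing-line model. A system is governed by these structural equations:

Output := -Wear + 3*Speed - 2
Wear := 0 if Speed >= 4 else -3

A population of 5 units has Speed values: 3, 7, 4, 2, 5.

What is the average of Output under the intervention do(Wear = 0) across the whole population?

Every unit gets Wear=0 under the intervention. Output values become 7, 19, 10, 4, 13; E[Output|do(Wear=0)] = 10.6.

10.6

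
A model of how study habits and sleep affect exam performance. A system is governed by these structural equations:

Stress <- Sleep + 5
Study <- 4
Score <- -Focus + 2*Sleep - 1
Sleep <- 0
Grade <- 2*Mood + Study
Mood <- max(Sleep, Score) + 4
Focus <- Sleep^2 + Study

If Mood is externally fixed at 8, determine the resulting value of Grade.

Intervening sets Mood = 8 and removes its equation (Mood <- max(Sleep, Score) + 4).
Grade = 2*Mood + Study  [with Mood=8, Study=4]  = 20

20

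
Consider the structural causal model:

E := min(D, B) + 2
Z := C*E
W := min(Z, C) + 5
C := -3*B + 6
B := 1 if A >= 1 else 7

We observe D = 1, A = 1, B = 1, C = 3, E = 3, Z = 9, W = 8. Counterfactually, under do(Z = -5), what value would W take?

Intervening sets Z = -5 and removes its equation (Z := C*E).
B = 1 if A >= 1 else 7  [with A=1]  = 1
C = -3*B + 6  [with B=1]  = 3
W = min(Z, C) + 5  [with Z=-5, C=3]  = 0

0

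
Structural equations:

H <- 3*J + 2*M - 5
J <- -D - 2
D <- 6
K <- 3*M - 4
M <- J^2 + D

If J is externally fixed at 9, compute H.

196

Under do(J=9), the mechanism J <- -D - 2 is discarded; J is fixed at 9.
M = J^2 + D  [with J=9, D=6]  = 87
H = 3*J + 2*M - 5  [with J=9, M=87]  = 196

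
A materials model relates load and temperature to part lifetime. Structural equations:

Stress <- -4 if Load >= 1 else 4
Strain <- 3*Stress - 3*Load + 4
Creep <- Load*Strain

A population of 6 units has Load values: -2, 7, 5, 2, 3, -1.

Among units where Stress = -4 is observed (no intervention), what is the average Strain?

Observing Stress=-4 restricts to units where Stress's equation naturally yields -4: Load ∈ {7, 5, 2, 3}. In that subpopulation Strain = -29, -23, -14, -17, mean -20.75.

-20.75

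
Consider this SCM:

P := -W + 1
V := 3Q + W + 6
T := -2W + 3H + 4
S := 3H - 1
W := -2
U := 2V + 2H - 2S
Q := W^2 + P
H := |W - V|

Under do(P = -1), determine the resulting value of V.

Under do(P=-1), the mechanism P := -W + 1 is discarded; P is fixed at -1.
Q = W^2 + P  [with W=-2, P=-1]  = 3
V = 3Q + W + 6  [with Q=3, W=-2]  = 13

13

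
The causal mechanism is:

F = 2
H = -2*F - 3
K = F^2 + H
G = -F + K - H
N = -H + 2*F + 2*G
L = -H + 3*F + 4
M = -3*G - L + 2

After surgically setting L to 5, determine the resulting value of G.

2

do(L=5) replaces the equation L = -H + 3*F + 4 with the constant L = 5.
No directed path runs from L to G, so G keeps its natural value.
H = -2*F - 3  [with F=2]  = -7
K = F^2 + H  [with F=2, H=-7]  = -3
G = -F + K - H  [with F=2, K=-3, H=-7]  = 2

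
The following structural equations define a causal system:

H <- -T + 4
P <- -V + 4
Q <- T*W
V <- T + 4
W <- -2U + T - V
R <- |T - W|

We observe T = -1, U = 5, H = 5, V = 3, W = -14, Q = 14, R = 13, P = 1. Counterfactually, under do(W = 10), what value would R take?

11

Under do(W=10), the mechanism W <- -2U + T - V is discarded; W is fixed at 10.
R = |T - W|  [with T=-1, W=10]  = 11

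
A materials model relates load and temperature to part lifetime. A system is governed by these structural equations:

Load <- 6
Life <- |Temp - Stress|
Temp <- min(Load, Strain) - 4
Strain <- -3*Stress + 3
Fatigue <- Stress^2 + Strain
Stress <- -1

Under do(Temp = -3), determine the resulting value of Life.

Under do(Temp=-3), the mechanism Temp <- min(Load, Strain) - 4 is discarded; Temp is fixed at -3.
Life = |Temp - Stress|  [with Temp=-3, Stress=-1]  = 2

2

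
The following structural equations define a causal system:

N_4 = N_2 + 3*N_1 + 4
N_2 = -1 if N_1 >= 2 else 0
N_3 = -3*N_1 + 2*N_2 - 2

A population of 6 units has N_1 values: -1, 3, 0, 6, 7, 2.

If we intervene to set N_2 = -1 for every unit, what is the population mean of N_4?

The intervention sets N_2=-1 in all 6 units regardless of N_1. Recomputing N_4 per unit gives 0, 12, 3, 21, 24, 9; average 11.5.

11.5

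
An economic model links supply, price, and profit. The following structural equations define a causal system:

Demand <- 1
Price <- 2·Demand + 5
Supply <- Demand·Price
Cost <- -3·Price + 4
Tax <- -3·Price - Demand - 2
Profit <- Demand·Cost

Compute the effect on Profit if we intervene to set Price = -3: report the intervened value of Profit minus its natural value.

30

Under do(Price=-3), the mechanism Price <- 2·Demand + 5 is discarded; Price is fixed at -3.
Cost = -3·Price + 4  [with Price=-3]  = 13
Profit = Demand·Cost  [with Demand=1, Cost=13]  = 13
Without intervention: Price = 2·Demand + 5  [with Demand=1]  = 7; Cost = -3·Price + 4  [with Price=7]  = -17; Profit = Demand·Cost  [with Demand=1, Cost=-17]  = -17.
Change = 13 − (-17) = 30.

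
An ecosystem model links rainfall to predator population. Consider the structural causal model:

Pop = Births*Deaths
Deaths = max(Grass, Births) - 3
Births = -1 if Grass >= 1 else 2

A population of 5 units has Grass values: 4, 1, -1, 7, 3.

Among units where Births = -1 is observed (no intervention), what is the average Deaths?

0.75

Conditioning on Births=-1 selects the 4 unit(s) with Grass ∈ {4, 1, 7, 3}. Their Deaths values: 1, -2, 4, 0. Mean = 0.75.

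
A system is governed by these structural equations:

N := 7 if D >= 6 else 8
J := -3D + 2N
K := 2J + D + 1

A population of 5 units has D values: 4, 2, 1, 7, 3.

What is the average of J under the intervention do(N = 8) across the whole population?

5.8

Under do(N=8), N's equation is replaced by N=8 for every unit. Per-unit J: 4, 10, 13, -5, 7. Mean = 5.8.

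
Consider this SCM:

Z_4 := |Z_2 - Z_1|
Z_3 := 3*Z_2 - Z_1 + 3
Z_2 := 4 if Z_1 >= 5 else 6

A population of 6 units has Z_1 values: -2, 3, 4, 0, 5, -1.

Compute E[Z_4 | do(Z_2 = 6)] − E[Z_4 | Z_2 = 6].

-0.7

Every unit gets Z_2=6 under the intervention. Z_4 values become 8, 3, 2, 6, 1, 7; E[Z_4|do(Z_2=6)] = 4.5.
Conditioning on Z_2=6 selects the 5 unit(s) with Z_1 ∈ {-2, 3, 4, 0, -1}. Their Z_4 values: 8, 3, 2, 6, 7. Mean = 5.2.
Difference = 4.5 − 5.2 = -0.7.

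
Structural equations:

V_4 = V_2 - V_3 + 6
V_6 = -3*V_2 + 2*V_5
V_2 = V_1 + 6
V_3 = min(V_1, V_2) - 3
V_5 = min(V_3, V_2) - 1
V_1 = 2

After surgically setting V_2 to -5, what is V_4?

9

Under do(V_2=-5), the mechanism V_2 = V_1 + 6 is discarded; V_2 is fixed at -5.
V_3 = min(V_1, V_2) - 3  [with V_1=2, V_2=-5]  = -8
V_4 = V_2 - V_3 + 6  [with V_2=-5, V_3=-8]  = 9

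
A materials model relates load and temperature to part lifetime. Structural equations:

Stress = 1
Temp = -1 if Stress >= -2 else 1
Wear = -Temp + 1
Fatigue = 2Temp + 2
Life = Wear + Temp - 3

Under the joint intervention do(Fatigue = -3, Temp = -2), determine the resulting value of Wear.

3

Setting Fatigue = -3, Temp = -2 by intervention discards those variables' equations.
Wear = -Temp + 1  [with Temp=-2]  = 3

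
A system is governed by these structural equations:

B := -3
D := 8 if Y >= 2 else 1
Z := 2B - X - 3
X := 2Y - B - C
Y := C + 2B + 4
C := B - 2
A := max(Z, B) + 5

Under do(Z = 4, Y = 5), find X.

18

Under do(Z = 4, Y = 5), each intervened variable's structural equation is replaced by its fixed value.
C = B - 2  [with B=-3]  = -5
X = 2Y - B - C  [with Y=5, B=-3, C=-5]  = 18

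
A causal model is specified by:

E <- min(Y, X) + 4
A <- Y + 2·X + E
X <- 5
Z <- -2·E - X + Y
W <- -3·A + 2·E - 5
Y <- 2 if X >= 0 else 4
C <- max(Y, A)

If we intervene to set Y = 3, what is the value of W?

-51

do(Y=3) replaces the equation Y <- 2 if X >= 0 else 4 with the constant Y = 3.
E = min(Y, X) + 4  [with Y=3, X=5]  = 7
A = Y + 2·X + E  [with Y=3, X=5, E=7]  = 20
W = -3·A + 2·E - 5  [with A=20, E=7]  = -51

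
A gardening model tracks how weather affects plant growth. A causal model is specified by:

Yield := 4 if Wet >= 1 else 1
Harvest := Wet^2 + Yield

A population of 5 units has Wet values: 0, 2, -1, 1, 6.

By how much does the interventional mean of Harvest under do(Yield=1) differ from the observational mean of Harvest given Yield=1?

7.9

The intervention sets Yield=1 in all 5 units regardless of Wet. Recomputing Harvest per unit gives 1, 5, 2, 2, 37; average 9.4.
E[Harvest|Yield=1] averages over only the 2 units with Yield=1 (Wet = 0, -1): Harvest = 1, 2, mean 1.5.
Difference = 9.4 − 1.5 = 7.9.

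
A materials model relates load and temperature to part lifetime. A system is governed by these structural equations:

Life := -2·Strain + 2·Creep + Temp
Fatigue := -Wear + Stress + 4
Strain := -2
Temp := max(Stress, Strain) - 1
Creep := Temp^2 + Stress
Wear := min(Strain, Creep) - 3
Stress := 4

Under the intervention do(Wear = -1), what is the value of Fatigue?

9

The intervention breaks the incoming arrows to Wear: Wear := min(Strain, Creep) - 3 no longer applies, and Wear = -1.
Fatigue = -Wear + Stress + 4  [with Wear=-1, Stress=4]  = 9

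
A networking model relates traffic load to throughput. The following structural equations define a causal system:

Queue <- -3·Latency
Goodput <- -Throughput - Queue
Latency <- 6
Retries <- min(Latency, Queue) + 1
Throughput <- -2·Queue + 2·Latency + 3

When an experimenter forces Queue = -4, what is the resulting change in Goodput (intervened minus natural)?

do(Queue=-4) replaces the equation Queue <- -3·Latency with the constant Queue = -4.
Throughput = -2·Queue + 2·Latency + 3  [with Queue=-4, Latency=6]  = 23
Goodput = -Throughput - Queue  [with Throughput=23, Queue=-4]  = -19
Without intervention: Queue = -3·Latency  [with Latency=6]  = -18; Throughput = -2·Queue + 2·Latency + 3  [with Queue=-18, Latency=6]  = 51; Goodput = -Throughput - Queue  [with Throughput=51, Queue=-18]  = -33.
Change = -19 − (-33) = 14.

14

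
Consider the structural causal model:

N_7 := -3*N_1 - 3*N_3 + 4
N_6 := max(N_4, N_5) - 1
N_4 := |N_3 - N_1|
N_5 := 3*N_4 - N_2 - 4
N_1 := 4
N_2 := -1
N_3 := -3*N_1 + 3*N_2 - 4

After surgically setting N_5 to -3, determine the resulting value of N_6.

22

The intervention breaks the incoming arrows to N_5: N_5 := 3*N_4 - N_2 - 4 no longer applies, and N_5 = -3.
N_3 = -3*N_1 + 3*N_2 - 4  [with N_1=4, N_2=-1]  = -19
N_4 = |N_3 - N_1|  [with N_3=-19, N_1=4]  = 23
N_6 = max(N_4, N_5) - 1  [with N_4=23, N_5=-3]  = 22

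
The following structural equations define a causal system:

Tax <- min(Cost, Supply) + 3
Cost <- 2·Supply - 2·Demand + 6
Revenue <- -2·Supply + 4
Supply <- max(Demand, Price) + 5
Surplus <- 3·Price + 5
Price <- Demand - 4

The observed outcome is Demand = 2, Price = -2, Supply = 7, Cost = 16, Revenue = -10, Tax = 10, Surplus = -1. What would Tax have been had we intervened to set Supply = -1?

The intervention breaks the incoming arrows to Supply: Supply <- max(Demand, Price) + 5 no longer applies, and Supply = -1.
Cost = 2·Supply - 2·Demand + 6  [with Supply=-1, Demand=2]  = 0
Tax = min(Cost, Supply) + 3  [with Cost=0, Supply=-1]  = 2

2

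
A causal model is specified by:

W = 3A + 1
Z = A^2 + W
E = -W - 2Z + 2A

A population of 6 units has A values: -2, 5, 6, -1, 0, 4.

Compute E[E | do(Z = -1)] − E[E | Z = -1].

-3.5

The intervention sets Z=-1 in all 6 units regardless of A. Recomputing E per unit gives 3, -4, -5, 2, 1, -3; average -1.
Observing Z=-1 restricts to units where Z's equation naturally yields -1: A ∈ {-2, -1}. In that subpopulation E = 3, 2, mean 2.5.
Difference = -1 − 2.5 = -3.5.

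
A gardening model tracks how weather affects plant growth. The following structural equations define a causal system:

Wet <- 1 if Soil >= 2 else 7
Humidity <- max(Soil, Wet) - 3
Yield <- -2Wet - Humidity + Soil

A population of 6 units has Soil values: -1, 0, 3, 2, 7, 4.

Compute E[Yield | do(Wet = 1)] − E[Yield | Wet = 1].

do(Wet=1) breaks Wet's dependence on Soil. With Wet=1 fixed, Yield across the units is -1, 0, 1, 1, 1, 1, mean 0.5.
E[Yield|Wet=1] averages over only the 4 units with Wet=1 (Soil = 3, 2, 7, 4): Yield = 1, 1, 1, 1, mean 1.
Difference = 0.5 − 1 = -0.5.

-0.5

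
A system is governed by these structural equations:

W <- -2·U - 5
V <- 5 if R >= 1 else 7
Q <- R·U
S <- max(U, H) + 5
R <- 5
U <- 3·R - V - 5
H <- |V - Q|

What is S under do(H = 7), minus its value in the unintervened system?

Under do(H=7), the mechanism H <- |V - Q| is discarded; H is fixed at 7.
V = 5 if R >= 1 else 7  [with R=5]  = 5
U = 3·R - V - 5  [with R=5, V=5]  = 5
S = max(U, H) + 5  [with U=5, H=7]  = 12
Without intervention: V = 5 if R >= 1 else 7  [with R=5]  = 5; U = 3·R - V - 5  [with R=5, V=5]  = 5; Q = R·U  [with R=5, U=5]  = 25; H = |V - Q|  [with V=5, Q=25]  = 20; S = max(U, H) + 5  [with U=5, H=20]  = 25.
Change = 12 − 25 = -13.

-13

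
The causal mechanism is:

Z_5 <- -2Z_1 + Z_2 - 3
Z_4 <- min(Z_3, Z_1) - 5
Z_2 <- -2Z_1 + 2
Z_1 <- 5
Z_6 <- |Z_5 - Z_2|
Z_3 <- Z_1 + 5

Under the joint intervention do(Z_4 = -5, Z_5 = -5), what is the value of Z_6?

The joint intervention fixes Z_4 = -5, Z_5 = -5, removing each variable's own equation.
Z_2 = -2Z_1 + 2  [with Z_1=5]  = -8
Z_6 = |Z_5 - Z_2|  [with Z_5=-5, Z_2=-8]  = 3

3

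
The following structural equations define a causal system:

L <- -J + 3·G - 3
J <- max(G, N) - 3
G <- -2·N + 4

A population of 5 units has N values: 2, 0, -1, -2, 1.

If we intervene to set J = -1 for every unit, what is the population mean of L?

Under do(J=-1), J's equation is replaced by J=-1 for every unit. Per-unit L: -2, 10, 16, 22, 4. Mean = 10.

10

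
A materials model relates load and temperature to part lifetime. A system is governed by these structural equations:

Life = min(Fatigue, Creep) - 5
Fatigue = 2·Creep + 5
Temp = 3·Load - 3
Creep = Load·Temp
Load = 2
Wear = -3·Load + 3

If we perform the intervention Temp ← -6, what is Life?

-24

Under do(Temp=-6), the mechanism Temp = 3·Load - 3 is discarded; Temp is fixed at -6.
Creep = Load·Temp  [with Load=2, Temp=-6]  = -12
Fatigue = 2·Creep + 5  [with Creep=-12]  = -19
Life = min(Fatigue, Creep) - 5  [with Fatigue=-19, Creep=-12]  = -24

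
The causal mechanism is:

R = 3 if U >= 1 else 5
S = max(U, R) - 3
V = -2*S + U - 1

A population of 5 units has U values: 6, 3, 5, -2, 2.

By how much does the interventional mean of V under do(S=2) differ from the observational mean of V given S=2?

Every unit gets S=2 under the intervention. V values become 1, -2, 0, -7, -3; E[V|do(S=2)] = -2.2.
E[V|S=2] averages over only the 2 units with S=2 (U = 5, -2): V = 0, -7, mean -3.5.
Difference = -2.2 − (-3.5) = 1.3.

1.3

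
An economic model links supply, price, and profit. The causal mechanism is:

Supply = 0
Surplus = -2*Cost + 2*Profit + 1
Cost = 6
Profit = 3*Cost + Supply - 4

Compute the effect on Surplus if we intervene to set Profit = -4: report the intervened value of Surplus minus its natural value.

The intervention breaks the incoming arrows to Profit: Profit = 3*Cost + Supply - 4 no longer applies, and Profit = -4.
Surplus = -2*Cost + 2*Profit + 1  [with Cost=6, Profit=-4]  = -19
Without intervention: Profit = 3*Cost + Supply - 4  [with Cost=6, Supply=0]  = 14; Surplus = -2*Cost + 2*Profit + 1  [with Cost=6, Profit=14]  = 17.
Change = -19 − 17 = -36.

-36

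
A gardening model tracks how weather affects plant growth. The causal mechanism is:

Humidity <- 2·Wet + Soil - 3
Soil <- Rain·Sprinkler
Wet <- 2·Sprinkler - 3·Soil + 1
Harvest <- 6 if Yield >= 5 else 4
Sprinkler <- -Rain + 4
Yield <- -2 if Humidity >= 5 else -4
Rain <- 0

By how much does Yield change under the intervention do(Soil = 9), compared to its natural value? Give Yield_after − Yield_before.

The intervention breaks the incoming arrows to Soil: Soil <- Rain·Sprinkler no longer applies, and Soil = 9.
Sprinkler = -Rain + 4  [with Rain=0]  = 4
Wet = 2·Sprinkler - 3·Soil + 1  [with Sprinkler=4, Soil=9]  = -18
Humidity = 2·Wet + Soil - 3  [with Wet=-18, Soil=9]  = -30
Yield = -2 if Humidity >= 5 else -4  [with Humidity=-30]  = -4
Without intervention: Sprinkler = -Rain + 4  [with Rain=0]  = 4; Soil = Rain·Sprinkler  [with Rain=0, Sprinkler=4]  = 0; Wet = 2·Sprinkler - 3·Soil + 1  [with Sprinkler=4, Soil=0]  = 9; Humidity = 2·Wet + Soil - 3  [with Wet=9, Soil=0]  = 15; Yield = -2 if Humidity >= 5 else -4  [with Humidity=15]  = -2.
Change = -4 − (-2) = -2.

-2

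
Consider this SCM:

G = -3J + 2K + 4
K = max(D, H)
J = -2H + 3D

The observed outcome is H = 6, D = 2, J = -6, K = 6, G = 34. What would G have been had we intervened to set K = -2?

18

Intervening sets K = -2 and removes its equation (K = max(D, H)).
J = -2H + 3D  [with H=6, D=2]  = -6
G = -3J + 2K + 4  [with J=-6, K=-2]  = 18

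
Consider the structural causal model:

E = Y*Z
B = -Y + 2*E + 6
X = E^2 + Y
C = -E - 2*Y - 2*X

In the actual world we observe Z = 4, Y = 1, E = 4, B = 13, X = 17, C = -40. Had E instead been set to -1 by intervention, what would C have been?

The intervention breaks the incoming arrows to E: E = Y*Z no longer applies, and E = -1.
X = E^2 + Y  [with E=-1, Y=1]  = 2
C = -E - 2*Y - 2*X  [with E=-1, Y=1, X=2]  = -5

-5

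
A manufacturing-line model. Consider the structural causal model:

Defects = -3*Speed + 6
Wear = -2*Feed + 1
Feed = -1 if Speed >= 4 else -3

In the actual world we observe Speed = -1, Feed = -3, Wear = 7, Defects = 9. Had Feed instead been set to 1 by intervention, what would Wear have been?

The intervention breaks the incoming arrows to Feed: Feed = -1 if Speed >= 4 else -3 no longer applies, and Feed = 1.
Wear = -2*Feed + 1  [with Feed=1]  = -1

-1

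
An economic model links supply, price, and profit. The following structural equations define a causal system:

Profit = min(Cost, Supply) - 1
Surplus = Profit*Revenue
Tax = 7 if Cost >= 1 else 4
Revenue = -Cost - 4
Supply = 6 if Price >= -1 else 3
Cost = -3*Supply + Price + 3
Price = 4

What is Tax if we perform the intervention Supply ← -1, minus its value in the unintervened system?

do(Supply=-1) replaces the equation Supply = 6 if Price >= -1 else 3 with the constant Supply = -1.
Cost = -3*Supply + Price + 3  [with Supply=-1, Price=4]  = 10
Tax = 7 if Cost >= 1 else 4  [with Cost=10]  = 7
Without intervention: Supply = 6 if Price >= -1 else 3  [with Price=4]  = 6; Cost = -3*Supply + Price + 3  [with Supply=6, Price=4]  = -11; Tax = 7 if Cost >= 1 else 4  [with Cost=-11]  = 4.
Change = 7 − 4 = 3.

3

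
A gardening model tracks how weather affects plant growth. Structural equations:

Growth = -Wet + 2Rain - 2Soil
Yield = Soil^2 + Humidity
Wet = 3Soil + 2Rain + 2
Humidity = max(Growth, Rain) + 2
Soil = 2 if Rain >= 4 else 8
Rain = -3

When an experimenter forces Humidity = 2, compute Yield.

66

The intervention breaks the incoming arrows to Humidity: Humidity = max(Growth, Rain) + 2 no longer applies, and Humidity = 2.
Soil = 2 if Rain >= 4 else 8  [with Rain=-3]  = 8
Yield = Soil^2 + Humidity  [with Soil=8, Humidity=2]  = 66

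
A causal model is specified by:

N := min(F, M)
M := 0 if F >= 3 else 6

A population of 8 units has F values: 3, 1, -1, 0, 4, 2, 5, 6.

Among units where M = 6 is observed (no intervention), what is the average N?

0.5

Conditioning on M=6 selects the 4 unit(s) with F ∈ {1, -1, 0, 2}. Their N values: 1, -1, 0, 2. Mean = 0.5.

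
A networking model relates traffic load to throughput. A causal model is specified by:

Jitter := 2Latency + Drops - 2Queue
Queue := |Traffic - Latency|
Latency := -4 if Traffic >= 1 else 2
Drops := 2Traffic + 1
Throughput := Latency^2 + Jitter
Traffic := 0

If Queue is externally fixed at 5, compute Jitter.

-5

do(Queue=5) replaces the equation Queue := |Traffic - Latency| with the constant Queue = 5.
Latency = -4 if Traffic >= 1 else 2  [with Traffic=0]  = 2
Drops = 2Traffic + 1  [with Traffic=0]  = 1
Jitter = 2Latency + Drops - 2Queue  [with Latency=2, Drops=1, Queue=5]  = -5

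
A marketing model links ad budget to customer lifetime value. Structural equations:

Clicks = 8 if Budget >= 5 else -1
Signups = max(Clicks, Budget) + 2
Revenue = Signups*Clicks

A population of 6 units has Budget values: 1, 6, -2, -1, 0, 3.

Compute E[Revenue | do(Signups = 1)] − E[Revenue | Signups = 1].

do(Signups=1) breaks Signups's dependence on Budget. With Signups=1 fixed, Revenue across the units is -1, 8, -1, -1, -1, -1, mean 0.5.
E[Revenue|Signups=1] averages over only the 2 units with Signups=1 (Budget = -2, -1): Revenue = -1, -1, mean -1.
Difference = 0.5 − (-1) = 1.5.

1.5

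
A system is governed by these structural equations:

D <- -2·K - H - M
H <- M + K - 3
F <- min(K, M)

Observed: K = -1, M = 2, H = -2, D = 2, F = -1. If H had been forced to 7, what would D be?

The intervention breaks the incoming arrows to H: H <- M + K - 3 no longer applies, and H = 7.
D = -2·K - H - M  [with K=-1, H=7, M=2]  = -7

-7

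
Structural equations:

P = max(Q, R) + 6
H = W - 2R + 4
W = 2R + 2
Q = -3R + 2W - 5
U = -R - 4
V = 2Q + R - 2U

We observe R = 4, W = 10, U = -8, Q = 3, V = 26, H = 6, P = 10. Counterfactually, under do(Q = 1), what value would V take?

22

Intervening sets Q = 1 and removes its equation (Q = -3R + 2W - 5).
U = -R - 4  [with R=4]  = -8
V = 2Q + R - 2U  [with Q=1, R=4, U=-8]  = 22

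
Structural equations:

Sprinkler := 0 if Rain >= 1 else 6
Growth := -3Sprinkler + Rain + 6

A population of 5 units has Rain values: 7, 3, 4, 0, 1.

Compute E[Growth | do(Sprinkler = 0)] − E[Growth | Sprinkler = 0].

Every unit gets Sprinkler=0 under the intervention. Growth values become 13, 9, 10, 6, 7; E[Growth|do(Sprinkler=0)] = 9.
Observing Sprinkler=0 restricts to units where Sprinkler's equation naturally yields 0: Rain ∈ {7, 3, 4, 1}. In that subpopulation Growth = 13, 9, 10, 7, mean 9.75.
Difference = 9 − 9.75 = -0.75.

-0.75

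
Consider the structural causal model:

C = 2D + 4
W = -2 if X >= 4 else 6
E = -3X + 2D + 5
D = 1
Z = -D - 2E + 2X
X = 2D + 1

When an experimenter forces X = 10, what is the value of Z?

65

Under do(X=10), the mechanism X = 2D + 1 is discarded; X is fixed at 10.
E = -3X + 2D + 5  [with X=10, D=1]  = -23
Z = -D - 2E + 2X  [with D=1, E=-23, X=10]  = 65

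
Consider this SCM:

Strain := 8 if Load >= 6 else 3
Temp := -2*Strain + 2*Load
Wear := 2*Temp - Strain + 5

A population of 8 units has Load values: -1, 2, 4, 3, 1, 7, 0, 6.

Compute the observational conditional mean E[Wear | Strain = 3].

Conditioning on Strain=3 selects the 6 unit(s) with Load ∈ {-1, 2, 4, 3, 1, 0}. Their Wear values: -14, -2, 6, 2, -6, -10. Mean = -4.

-4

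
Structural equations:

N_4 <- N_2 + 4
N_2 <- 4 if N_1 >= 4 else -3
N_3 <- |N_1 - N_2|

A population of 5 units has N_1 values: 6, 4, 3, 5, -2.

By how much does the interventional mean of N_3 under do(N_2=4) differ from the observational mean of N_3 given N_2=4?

1

do(N_2=4) breaks N_2's dependence on N_1. With N_2=4 fixed, N_3 across the units is 2, 0, 1, 1, 6, mean 2.
Observing N_2=4 restricts to units where N_2's equation naturally yields 4: N_1 ∈ {6, 4, 5}. In that subpopulation N_3 = 2, 0, 1, mean 1.
Difference = 2 − 1 = 1.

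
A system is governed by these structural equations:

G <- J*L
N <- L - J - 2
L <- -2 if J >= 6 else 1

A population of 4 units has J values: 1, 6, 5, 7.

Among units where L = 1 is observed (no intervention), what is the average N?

-4

E[N|L=1] averages over only the 2 units with L=1 (J = 1, 5): N = -2, -6, mean -4.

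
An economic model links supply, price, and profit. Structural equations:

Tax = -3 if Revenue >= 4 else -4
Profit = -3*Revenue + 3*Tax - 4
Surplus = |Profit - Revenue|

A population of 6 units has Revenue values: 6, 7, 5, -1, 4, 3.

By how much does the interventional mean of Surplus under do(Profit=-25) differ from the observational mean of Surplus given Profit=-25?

do(Profit=-25) breaks Profit's dependence on Revenue. With Profit=-25 fixed, Surplus across the units is 31, 32, 30, 24, 29, 28, mean 29.
Observing Profit=-25 restricts to units where Profit's equation naturally yields -25: Revenue ∈ {4, 3}. In that subpopulation Surplus = 29, 28, mean 28.5.
Difference = 29 − 28.5 = 0.5.

0.5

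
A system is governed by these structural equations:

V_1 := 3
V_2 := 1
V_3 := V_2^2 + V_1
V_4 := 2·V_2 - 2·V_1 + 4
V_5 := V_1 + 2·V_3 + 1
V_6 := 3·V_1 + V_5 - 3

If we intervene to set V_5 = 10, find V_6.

The intervention breaks the incoming arrows to V_5: V_5 := V_1 + 2·V_3 + 1 no longer applies, and V_5 = 10.
V_6 = 3·V_1 + V_5 - 3  [with V_1=3, V_5=10]  = 16

16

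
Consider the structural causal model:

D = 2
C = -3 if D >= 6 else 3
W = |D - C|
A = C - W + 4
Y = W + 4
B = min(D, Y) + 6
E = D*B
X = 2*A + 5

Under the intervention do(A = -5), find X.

do(A=-5) replaces the equation A = C - W + 4 with the constant A = -5.
X = 2*A + 5  [with A=-5]  = -5

-5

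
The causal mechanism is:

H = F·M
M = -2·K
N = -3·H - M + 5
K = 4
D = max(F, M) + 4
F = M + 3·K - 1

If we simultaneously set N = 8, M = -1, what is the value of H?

-10

The joint intervention fixes N = 8, M = -1, removing each variable's own equation.
F = M + 3·K - 1  [with M=-1, K=4]  = 10
H = F·M  [with F=10, M=-1]  = -10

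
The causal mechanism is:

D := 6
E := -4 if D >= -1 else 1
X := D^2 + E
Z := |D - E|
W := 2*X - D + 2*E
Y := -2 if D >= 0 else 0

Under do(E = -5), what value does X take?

31

The intervention breaks the incoming arrows to E: E := -4 if D >= -1 else 1 no longer applies, and E = -5.
X = D^2 + E  [with D=6, E=-5]  = 31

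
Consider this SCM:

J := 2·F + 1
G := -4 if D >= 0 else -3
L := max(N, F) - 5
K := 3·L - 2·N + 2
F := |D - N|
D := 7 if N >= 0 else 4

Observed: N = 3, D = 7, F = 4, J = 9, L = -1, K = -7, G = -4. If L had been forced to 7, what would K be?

17

The intervention breaks the incoming arrows to L: L := max(N, F) - 5 no longer applies, and L = 7.
K = 3·L - 2·N + 2  [with L=7, N=3]  = 17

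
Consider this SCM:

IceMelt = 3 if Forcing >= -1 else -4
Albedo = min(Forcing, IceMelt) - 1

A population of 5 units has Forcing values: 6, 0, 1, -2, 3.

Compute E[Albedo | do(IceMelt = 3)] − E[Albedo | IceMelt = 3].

-0.75

The intervention sets IceMelt=3 in all 5 units regardless of Forcing. Recomputing Albedo per unit gives 2, -1, 0, -3, 2; average 0.
Observing IceMelt=3 restricts to units where IceMelt's equation naturally yields 3: Forcing ∈ {6, 0, 1, 3}. In that subpopulation Albedo = 2, -1, 0, 2, mean 0.75.
Difference = 0 − 0.75 = -0.75.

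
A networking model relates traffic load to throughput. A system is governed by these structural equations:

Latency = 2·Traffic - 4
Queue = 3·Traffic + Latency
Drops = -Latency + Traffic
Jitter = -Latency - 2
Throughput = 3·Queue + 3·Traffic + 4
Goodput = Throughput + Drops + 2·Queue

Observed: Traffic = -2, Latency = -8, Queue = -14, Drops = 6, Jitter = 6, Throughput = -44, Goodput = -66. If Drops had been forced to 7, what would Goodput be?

The intervention breaks the incoming arrows to Drops: Drops = -Latency + Traffic no longer applies, and Drops = 7.
Latency = 2·Traffic - 4  [with Traffic=-2]  = -8
Queue = 3·Traffic + Latency  [with Traffic=-2, Latency=-8]  = -14
Throughput = 3·Queue + 3·Traffic + 4  [with Queue=-14, Traffic=-2]  = -44
Goodput = Throughput + Drops + 2·Queue  [with Throughput=-44, Drops=7, Queue=-14]  = -65

-65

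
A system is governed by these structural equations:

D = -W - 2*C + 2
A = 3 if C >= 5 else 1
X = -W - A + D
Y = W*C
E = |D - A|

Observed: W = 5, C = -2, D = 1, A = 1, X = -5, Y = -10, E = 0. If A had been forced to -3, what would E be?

The intervention breaks the incoming arrows to A: A = 3 if C >= 5 else 1 no longer applies, and A = -3.
D = -W - 2*C + 2  [with W=5, C=-2]  = 1
E = |D - A|  [with D=1, A=-3]  = 4

4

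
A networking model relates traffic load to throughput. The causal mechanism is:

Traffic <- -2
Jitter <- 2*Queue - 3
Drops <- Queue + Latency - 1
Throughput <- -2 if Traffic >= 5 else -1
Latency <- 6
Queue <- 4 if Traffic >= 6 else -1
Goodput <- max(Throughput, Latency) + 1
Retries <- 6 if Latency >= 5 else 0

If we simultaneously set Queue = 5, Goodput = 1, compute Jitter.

7

Under do(Queue = 5, Goodput = 1), each intervened variable's structural equation is replaced by its fixed value.
Jitter = 2*Queue - 3  [with Queue=5]  = 7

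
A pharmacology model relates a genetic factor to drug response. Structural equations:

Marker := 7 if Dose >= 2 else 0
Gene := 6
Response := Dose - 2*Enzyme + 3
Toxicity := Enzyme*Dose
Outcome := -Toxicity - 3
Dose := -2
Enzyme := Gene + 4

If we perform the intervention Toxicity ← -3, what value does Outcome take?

0

Intervening sets Toxicity = -3 and removes its equation (Toxicity := Enzyme*Dose).
Outcome = -Toxicity - 3  [with Toxicity=-3]  = 0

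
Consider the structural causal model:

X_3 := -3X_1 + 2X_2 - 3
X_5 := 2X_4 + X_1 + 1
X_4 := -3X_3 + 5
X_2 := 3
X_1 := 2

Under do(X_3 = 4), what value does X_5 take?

-11

do(X_3=4) replaces the equation X_3 := -3X_1 + 2X_2 - 3 with the constant X_3 = 4.
X_4 = -3X_3 + 5  [with X_3=4]  = -7
X_5 = 2X_4 + X_1 + 1  [with X_4=-7, X_1=2]  = -11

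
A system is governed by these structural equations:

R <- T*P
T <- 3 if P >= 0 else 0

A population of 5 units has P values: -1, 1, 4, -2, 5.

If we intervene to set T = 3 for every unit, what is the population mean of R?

do(T=3) breaks T's dependence on P. With T=3 fixed, R across the units is -3, 3, 12, -6, 15, mean 4.2.

4.2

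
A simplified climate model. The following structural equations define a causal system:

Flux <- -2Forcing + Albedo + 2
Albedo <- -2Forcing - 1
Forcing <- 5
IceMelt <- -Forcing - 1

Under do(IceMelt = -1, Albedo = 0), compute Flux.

-8

Setting IceMelt = -1, Albedo = 0 by intervention discards those variables' equations.
Flux = -2Forcing + Albedo + 2  [with Forcing=5, Albedo=0]  = -8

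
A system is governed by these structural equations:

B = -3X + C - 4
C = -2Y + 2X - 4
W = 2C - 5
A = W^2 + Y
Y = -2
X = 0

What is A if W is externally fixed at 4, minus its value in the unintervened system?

-9

The intervention breaks the incoming arrows to W: W = 2C - 5 no longer applies, and W = 4.
A = W^2 + Y  [with W=4, Y=-2]  = 14
Without intervention: C = -2Y + 2X - 4  [with Y=-2, X=0]  = 0; W = 2C - 5  [with C=0]  = -5; A = W^2 + Y  [with W=-5, Y=-2]  = 23.
Change = 14 − 23 = -9.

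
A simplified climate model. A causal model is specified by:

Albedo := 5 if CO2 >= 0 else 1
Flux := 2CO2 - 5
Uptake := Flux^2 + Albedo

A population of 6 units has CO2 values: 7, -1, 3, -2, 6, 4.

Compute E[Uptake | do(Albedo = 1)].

46

Under do(Albedo=1), Albedo's equation is replaced by Albedo=1 for every unit. Per-unit Uptake: 82, 50, 2, 82, 50, 10. Mean = 46.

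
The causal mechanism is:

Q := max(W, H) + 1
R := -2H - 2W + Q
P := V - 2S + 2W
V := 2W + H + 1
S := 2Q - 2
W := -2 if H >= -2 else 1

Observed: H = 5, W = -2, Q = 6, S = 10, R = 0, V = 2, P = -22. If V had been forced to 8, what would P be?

-16

Intervening sets V = 8 and removes its equation (V := 2W + H + 1).
W = -2 if H >= -2 else 1  [with H=5]  = -2
Q = max(W, H) + 1  [with W=-2, H=5]  = 6
S = 2Q - 2  [with Q=6]  = 10
P = V - 2S + 2W  [with V=8, S=10, W=-2]  = -16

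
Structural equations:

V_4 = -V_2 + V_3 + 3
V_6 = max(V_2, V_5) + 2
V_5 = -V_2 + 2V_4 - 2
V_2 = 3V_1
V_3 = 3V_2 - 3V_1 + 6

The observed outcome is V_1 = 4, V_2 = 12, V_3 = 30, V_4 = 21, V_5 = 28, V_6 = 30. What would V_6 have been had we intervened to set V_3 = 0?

14

The intervention breaks the incoming arrows to V_3: V_3 = 3V_2 - 3V_1 + 6 no longer applies, and V_3 = 0.
V_2 = 3V_1  [with V_1=4]  = 12
V_4 = -V_2 + V_3 + 3  [with V_2=12, V_3=0]  = -9
V_5 = -V_2 + 2V_4 - 2  [with V_2=12, V_4=-9]  = -32
V_6 = max(V_2, V_5) + 2  [with V_2=12, V_5=-32]  = 14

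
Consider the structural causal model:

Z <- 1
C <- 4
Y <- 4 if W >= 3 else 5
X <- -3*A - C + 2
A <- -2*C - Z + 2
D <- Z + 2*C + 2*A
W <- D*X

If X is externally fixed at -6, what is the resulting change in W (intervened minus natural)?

Under do(X=-6), the mechanism X <- -3*A - C + 2 is discarded; X is fixed at -6.
A = -2*C - Z + 2  [with C=4, Z=1]  = -7
D = Z + 2*C + 2*A  [with Z=1, C=4, A=-7]  = -5
W = D*X  [with D=-5, X=-6]  = 30
Without intervention: A = -2*C - Z + 2  [with C=4, Z=1]  = -7; X = -3*A - C + 2  [with A=-7, C=4]  = 19; D = Z + 2*C + 2*A  [with Z=1, C=4, A=-7]  = -5; W = D*X  [with D=-5, X=19]  = -95.
Change = 30 − (-95) = 125.

125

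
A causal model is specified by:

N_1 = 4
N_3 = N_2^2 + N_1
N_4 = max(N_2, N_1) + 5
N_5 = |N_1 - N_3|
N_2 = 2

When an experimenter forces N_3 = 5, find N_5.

1

do(N_3=5) replaces the equation N_3 = N_2^2 + N_1 with the constant N_3 = 5.
N_5 = |N_1 - N_3|  [with N_1=4, N_3=5]  = 1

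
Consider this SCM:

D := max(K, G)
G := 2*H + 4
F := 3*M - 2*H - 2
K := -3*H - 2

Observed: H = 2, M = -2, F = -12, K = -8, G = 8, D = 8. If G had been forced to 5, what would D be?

5

The intervention breaks the incoming arrows to G: G := 2*H + 4 no longer applies, and G = 5.
K = -3*H - 2  [with H=2]  = -8
D = max(K, G)  [with K=-8, G=5]  = 5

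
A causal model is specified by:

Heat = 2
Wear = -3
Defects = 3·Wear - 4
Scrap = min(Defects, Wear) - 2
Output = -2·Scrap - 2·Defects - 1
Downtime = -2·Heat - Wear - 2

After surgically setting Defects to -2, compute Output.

13

do(Defects=-2) replaces the equation Defects = 3·Wear - 4 with the constant Defects = -2.
Scrap = min(Defects, Wear) - 2  [with Defects=-2, Wear=-3]  = -5
Output = -2·Scrap - 2·Defects - 1  [with Scrap=-5, Defects=-2]  = 13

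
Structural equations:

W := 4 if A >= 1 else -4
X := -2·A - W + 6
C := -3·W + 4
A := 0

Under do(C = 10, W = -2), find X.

8

Setting C = 10, W = -2 by intervention discards those variables' equations.
X = -2·A - W + 6  [with A=0, W=-2]  = 8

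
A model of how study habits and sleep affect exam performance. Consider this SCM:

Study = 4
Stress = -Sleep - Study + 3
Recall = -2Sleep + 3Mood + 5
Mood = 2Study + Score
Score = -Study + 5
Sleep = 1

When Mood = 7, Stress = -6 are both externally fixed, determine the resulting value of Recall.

The joint intervention fixes Mood = 7, Stress = -6, removing each variable's own equation.
Recall = -2Sleep + 3Mood + 5  [with Sleep=1, Mood=7]  = 24

24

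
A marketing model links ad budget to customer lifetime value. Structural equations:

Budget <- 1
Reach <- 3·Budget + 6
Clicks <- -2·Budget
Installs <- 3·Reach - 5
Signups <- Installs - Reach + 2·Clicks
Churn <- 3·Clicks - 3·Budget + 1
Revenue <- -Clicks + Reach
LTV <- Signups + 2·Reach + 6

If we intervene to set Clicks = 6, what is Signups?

do(Clicks=6) replaces the equation Clicks <- -2·Budget with the constant Clicks = 6.
Reach = 3·Budget + 6  [with Budget=1]  = 9
Installs = 3·Reach - 5  [with Reach=9]  = 22
Signups = Installs - Reach + 2·Clicks  [with Installs=22, Reach=9, Clicks=6]  = 25

25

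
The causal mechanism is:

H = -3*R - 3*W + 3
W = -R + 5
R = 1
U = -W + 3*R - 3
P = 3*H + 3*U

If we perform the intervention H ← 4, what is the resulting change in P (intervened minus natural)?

Intervening sets H = 4 and removes its equation (H = -3*R - 3*W + 3).
W = -R + 5  [with R=1]  = 4
U = -W + 3*R - 3  [with W=4, R=1]  = -4
P = 3*H + 3*U  [with H=4, U=-4]  = 0
Without intervention: W = -R + 5  [with R=1]  = 4; U = -W + 3*R - 3  [with W=4, R=1]  = -4; H = -3*R - 3*W + 3  [with R=1, W=4]  = -12; P = 3*H + 3*U  [with H=-12, U=-4]  = -48.
Change = 0 − (-48) = 48.

48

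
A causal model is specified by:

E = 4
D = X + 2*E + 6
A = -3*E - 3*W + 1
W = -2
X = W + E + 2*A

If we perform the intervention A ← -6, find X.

The intervention breaks the incoming arrows to A: A = -3*E - 3*W + 1 no longer applies, and A = -6.
X = W + E + 2*A  [with W=-2, E=4, A=-6]  = -10

-10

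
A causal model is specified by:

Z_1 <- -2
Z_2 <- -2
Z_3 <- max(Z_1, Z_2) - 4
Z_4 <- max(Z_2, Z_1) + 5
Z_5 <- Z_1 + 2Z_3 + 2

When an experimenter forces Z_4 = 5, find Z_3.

Under do(Z_4=5), the mechanism Z_4 <- max(Z_2, Z_1) + 5 is discarded; Z_4 is fixed at 5.
Since Z_3 is not a descendant of the intervened variable, it is unaffected.
Z_3 = max(Z_1, Z_2) - 4  [with Z_1=-2, Z_2=-2]  = -6

-6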